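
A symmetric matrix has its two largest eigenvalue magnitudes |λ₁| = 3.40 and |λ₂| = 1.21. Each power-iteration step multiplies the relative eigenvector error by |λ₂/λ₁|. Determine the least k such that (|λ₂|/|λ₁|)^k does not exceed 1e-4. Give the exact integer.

9

|λ₂/λ₁| = 1.21/3.40 = 0.35588
Need k ≥ ln(1e-4) / ln(0.35588) = -9.2103 / -1.0332 ≈ 8.915
Smallest integer k satisfying the bound: 9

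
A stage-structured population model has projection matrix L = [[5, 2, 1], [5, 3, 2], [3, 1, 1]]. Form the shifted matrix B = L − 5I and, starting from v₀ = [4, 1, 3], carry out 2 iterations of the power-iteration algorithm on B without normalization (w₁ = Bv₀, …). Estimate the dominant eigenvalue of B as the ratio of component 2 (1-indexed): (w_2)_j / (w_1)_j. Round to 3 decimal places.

B = L − 5I has rows (0, 2, 1); (5, -2, 2); (3, 1, -4)
w1 = Bv₀ = (0·4 + 2·1 + 1·3; 5·4 + (-2)·1 + 2·3; 3·4 + 1·1 + (-4)·3) = (5, 24, 1)
w2 = Bw1 = (0·5 + 2·24 + 1·1; 5·5 + (-2)·24 + 2·1; 3·5 + 1·24 + (-4)·1) = (49, -21, 35)
Ratio: -21/24 = -0.875

μ ≈ -0.875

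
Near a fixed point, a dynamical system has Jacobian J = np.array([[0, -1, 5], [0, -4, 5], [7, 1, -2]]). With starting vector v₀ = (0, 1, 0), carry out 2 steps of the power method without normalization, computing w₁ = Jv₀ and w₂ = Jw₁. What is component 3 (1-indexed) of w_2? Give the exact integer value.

-13

w1 = Jv₀ = (0·0 + (-1)·1 + 5·0; 0·0 + (-4)·1 + 5·0; 7·0 + 1·1 + (-2)·0) = (-1, -4, 1)
w2 = Jw1 = (0·(-1) + (-1)·(-4) + 5·1; 0·(-1) + (-4)·(-4) + 5·1; 7·(-1) + 1·(-4) + (-2)·1) = (9, 21, -13)
The requested component of w2 is -13.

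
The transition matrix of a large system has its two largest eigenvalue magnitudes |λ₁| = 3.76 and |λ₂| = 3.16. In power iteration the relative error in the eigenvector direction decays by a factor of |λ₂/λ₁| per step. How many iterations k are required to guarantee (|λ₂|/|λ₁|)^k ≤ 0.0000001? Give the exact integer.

|λ₂/λ₁| = 3.16/3.76 = 0.84043
Need k ≥ ln(0.0000001) / ln(0.84043) = -16.1181 / -0.1738 ≈ 92.714
Smallest integer k satisfying the bound: 93

93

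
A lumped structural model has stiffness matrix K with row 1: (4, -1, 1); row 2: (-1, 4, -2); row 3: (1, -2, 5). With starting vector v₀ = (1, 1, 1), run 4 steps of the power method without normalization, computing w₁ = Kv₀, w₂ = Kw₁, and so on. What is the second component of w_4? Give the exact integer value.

-776

w1 = Kv₀ = (4, 1, 4)
w2 = Kw1 = (19, -8, 22)
w3 = Kw2 = (106, -95, 145)
w4 = Kw3 = (664, -776, 1021)
The requested component of w4 is -776.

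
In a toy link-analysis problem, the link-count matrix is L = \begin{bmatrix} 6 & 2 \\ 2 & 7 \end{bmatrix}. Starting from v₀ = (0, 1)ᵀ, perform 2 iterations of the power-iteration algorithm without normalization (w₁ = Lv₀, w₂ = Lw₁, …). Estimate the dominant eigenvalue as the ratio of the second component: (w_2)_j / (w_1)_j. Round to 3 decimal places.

7.571

w1 = Lv₀ = (2, 7)
w2 = Lw1 = (26, 53)
Ratio at component: 53 / 7 = 7.571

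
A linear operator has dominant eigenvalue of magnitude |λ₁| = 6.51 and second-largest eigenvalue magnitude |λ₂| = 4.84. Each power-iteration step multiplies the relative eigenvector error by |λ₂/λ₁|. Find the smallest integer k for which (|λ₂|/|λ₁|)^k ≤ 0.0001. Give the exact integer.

|λ₂/λ₁| = 4.84/6.51 = 0.74347
Need k ≥ ln(0.0001) / ln(0.74347) = -9.2103 / -0.2964 ≈ 31.071
Smallest integer k satisfying the bound: 32

32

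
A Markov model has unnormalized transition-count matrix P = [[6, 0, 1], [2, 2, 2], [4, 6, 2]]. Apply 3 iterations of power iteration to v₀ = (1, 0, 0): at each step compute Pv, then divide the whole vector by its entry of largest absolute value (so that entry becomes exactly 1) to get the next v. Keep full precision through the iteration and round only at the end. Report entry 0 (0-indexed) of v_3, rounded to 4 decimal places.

Pv0 = (6.00000, 2.00000, 4.00000); divide by 6.00000 → v1 = (1.00000, 0.33333, 0.66667)
Pv1 = (6.66667, 4.00000, 7.33333); divide by 7.33333 → v2 = (0.90909, 0.54545, 1.00000)
Pv2 = (6.45455, 4.90909, 8.90909); divide by 8.90909 → v3 = (0.72449, 0.55102, 1.00000)
Requested entry of v3: 284/392 = 0.7245

0.7245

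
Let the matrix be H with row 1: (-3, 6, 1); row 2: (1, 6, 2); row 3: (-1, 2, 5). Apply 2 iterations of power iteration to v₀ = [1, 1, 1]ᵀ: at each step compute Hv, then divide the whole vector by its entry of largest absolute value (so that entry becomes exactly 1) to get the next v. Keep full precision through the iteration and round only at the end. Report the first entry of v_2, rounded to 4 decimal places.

0.6857

Hv0 = (4.00000, 9.00000, 6.00000); divide by 9.00000 → v1 = (0.44444, 1.00000, 0.66667)
Hv1 = (5.33333, 7.77778, 4.88889); divide by 7.77778 → v2 = (0.68571, 1.00000, 0.62857)
Requested entry of v2: 48/70 = 0.6857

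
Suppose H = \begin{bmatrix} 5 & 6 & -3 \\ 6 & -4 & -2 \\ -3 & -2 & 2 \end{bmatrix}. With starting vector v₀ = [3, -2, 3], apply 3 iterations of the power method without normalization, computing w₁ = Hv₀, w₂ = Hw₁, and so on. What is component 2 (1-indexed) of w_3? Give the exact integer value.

w1 = Hv₀ = (-6, 20, 1)
w2 = Hw1 = (87, -118, -20)
w3 = Hw2 = (-213, 1034, -65)
The requested component of w3 is 1034.

1034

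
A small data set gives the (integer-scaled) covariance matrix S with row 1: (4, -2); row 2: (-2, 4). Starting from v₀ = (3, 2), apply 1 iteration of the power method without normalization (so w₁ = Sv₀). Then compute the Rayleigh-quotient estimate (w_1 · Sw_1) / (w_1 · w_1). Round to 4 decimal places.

λ ≈ 3.0588

w1 = Sv₀ = (8, 2)
Sw1 = (28, -8)
w1·Sw1 = 8·28 + 2·(-8) = 208; w1·w1 = 8·8 + 2·2 = 68
λ ≈ 208/68 = 3.0588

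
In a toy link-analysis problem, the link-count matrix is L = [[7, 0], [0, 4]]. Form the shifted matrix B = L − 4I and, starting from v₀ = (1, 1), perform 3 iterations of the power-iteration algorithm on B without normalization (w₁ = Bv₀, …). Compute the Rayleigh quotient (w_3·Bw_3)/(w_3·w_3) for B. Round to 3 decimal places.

B = L − 4I has rows (3, 0); (0, 0)
w1 = Bv₀ = (3, 0)
w2 = Bw1 = (9, 0)
w3 = Bw2 = (27, 0)
Bw3 = (81, 0)
w3·Bw3 = 2187; w3·w3 = 729; μ ≈ 2187/729 = 3.000

μ ≈ 3.000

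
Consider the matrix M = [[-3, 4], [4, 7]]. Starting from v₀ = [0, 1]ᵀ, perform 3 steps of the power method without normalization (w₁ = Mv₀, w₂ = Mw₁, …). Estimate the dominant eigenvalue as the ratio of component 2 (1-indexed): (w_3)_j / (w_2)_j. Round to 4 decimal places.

w1 = Mv₀ = (4, 7)
w2 = Mw1 = (16, 65)
w3 = Mw2 = (212, 519)
Ratio at component: 519 / 65 = 7.9846

7.9846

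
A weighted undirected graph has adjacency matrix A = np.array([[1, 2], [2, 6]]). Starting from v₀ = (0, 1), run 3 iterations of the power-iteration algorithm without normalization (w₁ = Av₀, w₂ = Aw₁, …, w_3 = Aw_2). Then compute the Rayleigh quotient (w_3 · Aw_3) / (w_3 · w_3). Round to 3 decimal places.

λ ≈ 6.702

w1 = Av₀ = (1·0 + 2·1; 2·0 + 6·1) = (2, 6)
w2 = Aw1 = (1·2 + 2·6; 2·2 + 6·6) = (14, 40)
w3 = Aw2 = (94, 268)
Aw3 = (630, 1796)
w3·Aw3 = 94·630 + 268·1796 = 540548; w3·w3 = 94·94 + 268·268 = 80660
λ ≈ 540548/80660 = 6.702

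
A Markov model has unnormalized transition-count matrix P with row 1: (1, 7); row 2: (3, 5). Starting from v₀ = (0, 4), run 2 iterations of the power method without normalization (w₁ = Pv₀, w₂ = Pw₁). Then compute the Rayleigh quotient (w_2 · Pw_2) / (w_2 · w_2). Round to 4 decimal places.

w1 = Pv₀ = (28, 20)
w2 = Pw1 = (168, 184)
Pw2 = (1456, 1424)
w2·Pw2 = 168·1456 + 184·1424 = 506624; w2·w2 = 168·168 + 184·184 = 62080
λ ≈ 506624/62080 = 8.1608

λ ≈ 8.1608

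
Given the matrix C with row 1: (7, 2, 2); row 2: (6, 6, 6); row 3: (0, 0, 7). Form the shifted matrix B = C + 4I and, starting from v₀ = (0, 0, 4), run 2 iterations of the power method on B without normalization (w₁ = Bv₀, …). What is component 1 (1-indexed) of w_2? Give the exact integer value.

224

B = C + 4I has rows (11, 2, 2); (6, 10, 6); (0, 0, 11)
w1 = Bv₀ = (8, 24, 44)
w2 = Bw1 = (224, 552, 484)
Requested component of w2: 224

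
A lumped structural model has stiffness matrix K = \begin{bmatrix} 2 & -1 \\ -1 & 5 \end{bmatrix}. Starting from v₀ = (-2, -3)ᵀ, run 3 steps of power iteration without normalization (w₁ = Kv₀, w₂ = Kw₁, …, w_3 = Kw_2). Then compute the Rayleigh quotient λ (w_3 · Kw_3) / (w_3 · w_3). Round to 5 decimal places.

5.29707

w1 = Kv₀ = (-1, -13)
w2 = Kw1 = (11, -64)
w3 = Kw2 = (86, -331)
Kw3 = (503, -1741)
w3·Kw3 = 86·503 + (-331)·(-1741) = 619529; w3·w3 = 86·86 + (-331)·(-331) = 116957
λ ≈ 619529/116957 = 5.29707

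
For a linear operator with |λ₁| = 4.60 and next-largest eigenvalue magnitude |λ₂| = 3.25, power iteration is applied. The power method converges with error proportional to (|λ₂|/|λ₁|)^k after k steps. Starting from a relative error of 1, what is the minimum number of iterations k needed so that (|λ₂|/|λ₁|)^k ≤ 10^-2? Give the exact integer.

14

|λ₂/λ₁| = 3.25/4.60 = 0.70652
Need k ≥ ln(10^-2) / ln(0.70652) = -4.6052 / -0.3474 ≈ 13.256
Smallest integer k satisfying the bound: 14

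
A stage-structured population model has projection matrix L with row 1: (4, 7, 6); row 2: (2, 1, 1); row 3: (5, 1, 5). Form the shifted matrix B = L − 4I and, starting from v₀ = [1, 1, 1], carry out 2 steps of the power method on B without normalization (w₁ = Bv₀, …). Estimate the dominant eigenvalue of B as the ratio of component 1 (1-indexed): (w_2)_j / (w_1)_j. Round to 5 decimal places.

μ ≈ 3.23077

B = L − 4I has rows (0, 7, 6); (2, -3, 1); (5, 1, 1)
w1 = Bv₀ = (13, 0, 7)
w2 = Bw1 = (42, 33, 72)
Ratio: 42/13 = 3.23077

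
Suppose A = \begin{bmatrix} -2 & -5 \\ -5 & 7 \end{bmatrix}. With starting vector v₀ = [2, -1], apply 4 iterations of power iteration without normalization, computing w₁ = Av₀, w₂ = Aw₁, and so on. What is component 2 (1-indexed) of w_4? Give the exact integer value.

w1 = Av₀ = ((-2)·2 + (-5)·(-1); (-5)·2 + 7·(-1)) = (1, -17)
w2 = Aw1 = ((-2)·1 + (-5)·(-17); (-5)·1 + 7·(-17)) = (83, -124)
w3 = Aw2 = (454, -1283)
w4 = Aw3 = (5507, -11251)
The requested component of w4 is -11251.

-11251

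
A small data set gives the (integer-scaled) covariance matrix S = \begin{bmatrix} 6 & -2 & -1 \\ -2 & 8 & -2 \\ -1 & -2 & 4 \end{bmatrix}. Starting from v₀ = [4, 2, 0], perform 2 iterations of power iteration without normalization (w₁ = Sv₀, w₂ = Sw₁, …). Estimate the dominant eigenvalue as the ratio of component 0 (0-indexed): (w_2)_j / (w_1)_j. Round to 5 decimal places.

w1 = Sv₀ = (6·4 + (-2)·2 + (-1)·0; (-2)·4 + 8·2 + (-2)·0; (-1)·4 + (-2)·2 + 4·0) = (20, 8, -8)
w2 = Sw1 = (6·20 + (-2)·8 + (-1)·(-8); (-2)·20 + 8·8 + (-2)·(-8); (-1)·20 + (-2)·8 + 4·(-8)) = (112, 40, -68)
Ratio at component: 112 / 20 = 5.60000

5.60000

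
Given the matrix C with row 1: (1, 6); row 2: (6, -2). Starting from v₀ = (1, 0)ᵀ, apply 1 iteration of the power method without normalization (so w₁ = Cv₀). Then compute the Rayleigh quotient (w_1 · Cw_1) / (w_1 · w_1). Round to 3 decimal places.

λ ≈ 0.027

w1 = Cv₀ = (1·1 + 6·0; 6·1 + (-2)·0) = (1, 6)
Cw1 = (37, -6)
w1·Cw1 = 1·37 + 6·(-6) = 1; w1·w1 = 1·1 + 6·6 = 37
λ ≈ 1/37 = 0.027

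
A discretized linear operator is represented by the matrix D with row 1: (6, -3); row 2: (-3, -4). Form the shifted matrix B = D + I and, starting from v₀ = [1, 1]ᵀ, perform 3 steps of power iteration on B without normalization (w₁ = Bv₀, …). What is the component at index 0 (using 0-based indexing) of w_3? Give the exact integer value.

304

B = D + I has rows (7, -3); (-3, -3)
w1 = Bv₀ = (7·1 + (-3)·1; (-3)·1 + (-3)·1) = (4, -6)
w2 = Bw1 = (7·4 + (-3)·(-6); (-3)·4 + (-3)·(-6)) = (46, 6)
w3 = Bw2 = (304, -156)
Requested component of w3: 304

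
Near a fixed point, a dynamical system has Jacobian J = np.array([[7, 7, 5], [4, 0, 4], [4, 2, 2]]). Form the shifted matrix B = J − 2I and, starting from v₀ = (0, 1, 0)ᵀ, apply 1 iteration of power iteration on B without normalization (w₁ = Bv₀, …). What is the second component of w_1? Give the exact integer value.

B = J − 2I has rows (5, 7, 5); (4, -2, 4); (4, 2, 0)
w1 = Bv₀ = (5·0 + 7·1 + 5·0; 4·0 + (-2)·1 + 4·0; 4·0 + 2·1 + 0·0) = (7, -2, 2)
Requested component of w1: -2

-2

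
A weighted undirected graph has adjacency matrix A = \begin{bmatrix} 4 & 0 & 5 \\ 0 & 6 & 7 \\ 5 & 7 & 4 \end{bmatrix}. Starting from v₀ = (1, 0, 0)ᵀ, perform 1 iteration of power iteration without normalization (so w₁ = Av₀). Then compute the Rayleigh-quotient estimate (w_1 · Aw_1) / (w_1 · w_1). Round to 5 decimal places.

λ ≈ 8.87805

w1 = Av₀ = (4·1 + 0·0 + 5·0; 0·1 + 6·0 + 7·0; 5·1 + 7·0 + 4·0) = (4, 0, 5)
Aw1 = (41, 35, 40)
w1·Aw1 = 4·41 + 0·35 + 5·40 = 364; w1·w1 = 4·4 + 0·0 + 5·5 = 41
λ ≈ 364/41 = 8.87805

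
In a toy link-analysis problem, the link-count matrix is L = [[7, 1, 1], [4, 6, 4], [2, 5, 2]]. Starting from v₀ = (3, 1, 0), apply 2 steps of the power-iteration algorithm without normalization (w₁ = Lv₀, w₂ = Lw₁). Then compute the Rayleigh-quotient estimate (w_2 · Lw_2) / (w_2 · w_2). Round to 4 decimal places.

w1 = Lv₀ = (22, 18, 11)
w2 = Lw1 = (183, 240, 156)
Lw2 = (1677, 2796, 1878)
w2·Lw2 = 183·1677 + 240·2796 + 156·1878 = 1270899; w2·w2 = 183·183 + 240·240 + 156·156 = 115425
λ ≈ 1270899/115425 = 11.0106

11.0106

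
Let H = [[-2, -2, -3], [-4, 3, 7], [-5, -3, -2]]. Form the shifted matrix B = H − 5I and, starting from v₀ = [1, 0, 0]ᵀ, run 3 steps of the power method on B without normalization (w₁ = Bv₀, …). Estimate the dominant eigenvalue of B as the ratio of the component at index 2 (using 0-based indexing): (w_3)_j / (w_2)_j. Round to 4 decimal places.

-11.4268

B = H − 5I has rows (-7, -2, -3); (-4, -2, 7); (-5, -3, -7)
w1 = Bv₀ = (-7, -4, -5)
w2 = Bw1 = (72, 1, 82)
w3 = Bw2 = (-752, 284, -937)
Ratio: -937/82 = -11.4268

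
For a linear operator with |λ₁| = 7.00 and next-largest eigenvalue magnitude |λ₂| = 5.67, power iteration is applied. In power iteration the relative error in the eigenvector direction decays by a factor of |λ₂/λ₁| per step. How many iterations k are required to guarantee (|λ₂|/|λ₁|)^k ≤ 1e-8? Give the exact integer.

88

|λ₂/λ₁| = 5.67/7.00 = 0.81000
Need k ≥ ln(1e-8) / ln(0.81000) = -18.4207 / -0.2107 ≈ 87.417
Smallest integer k satisfying the bound: 88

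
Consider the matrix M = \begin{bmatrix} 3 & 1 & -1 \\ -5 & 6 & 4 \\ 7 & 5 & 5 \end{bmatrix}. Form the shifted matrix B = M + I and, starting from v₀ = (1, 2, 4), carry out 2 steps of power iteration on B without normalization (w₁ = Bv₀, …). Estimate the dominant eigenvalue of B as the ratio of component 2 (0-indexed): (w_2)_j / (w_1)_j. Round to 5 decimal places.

B = M + I has rows (4, 1, -1); (-5, 7, 4); (7, 5, 6)
w1 = Bv₀ = (4·1 + 1·2 + (-1)·4; (-5)·1 + 7·2 + 4·4; 7·1 + 5·2 + 6·4) = (2, 25, 41)
w2 = Bw1 = (4·2 + 1·25 + (-1)·41; (-5)·2 + 7·25 + 4·41; 7·2 + 5·25 + 6·41) = (-8, 329, 385)
Ratio: 385/41 = 9.39024

9.39024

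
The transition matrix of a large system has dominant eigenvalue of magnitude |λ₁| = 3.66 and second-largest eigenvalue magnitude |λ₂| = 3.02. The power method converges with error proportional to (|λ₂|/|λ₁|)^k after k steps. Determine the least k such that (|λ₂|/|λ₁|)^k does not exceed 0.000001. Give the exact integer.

|λ₂/λ₁| = 3.02/3.66 = 0.82514
Need k ≥ ln(0.000001) / ln(0.82514) = -13.8155 / -0.1922 ≈ 71.879
Smallest integer k satisfying the bound: 72

72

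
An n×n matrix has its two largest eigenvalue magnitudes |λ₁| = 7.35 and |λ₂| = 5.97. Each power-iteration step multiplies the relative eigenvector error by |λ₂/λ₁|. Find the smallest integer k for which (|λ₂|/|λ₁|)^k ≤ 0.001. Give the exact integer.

34

|λ₂/λ₁| = 5.97/7.35 = 0.81224
Need k ≥ ln(0.001) / ln(0.81224) = -6.9078 / -0.2080 ≈ 33.218
Smallest integer k satisfying the bound: 34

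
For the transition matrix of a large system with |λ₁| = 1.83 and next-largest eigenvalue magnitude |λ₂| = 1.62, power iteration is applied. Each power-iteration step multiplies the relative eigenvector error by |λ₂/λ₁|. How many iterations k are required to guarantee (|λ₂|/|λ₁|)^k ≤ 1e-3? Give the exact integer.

|λ₂/λ₁| = 1.62/1.83 = 0.88525
Need k ≥ ln(1e-3) / ln(0.88525) = -6.9078 / -0.1219 ≈ 56.672
Smallest integer k satisfying the bound: 57

57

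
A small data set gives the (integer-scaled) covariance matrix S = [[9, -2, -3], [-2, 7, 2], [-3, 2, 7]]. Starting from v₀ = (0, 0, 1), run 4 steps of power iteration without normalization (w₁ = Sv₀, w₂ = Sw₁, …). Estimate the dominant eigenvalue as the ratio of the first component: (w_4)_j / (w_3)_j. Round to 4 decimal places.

w1 = Sv₀ = (9·0 + (-2)·0 + (-3)·1; (-2)·0 + 7·0 + 2·1; (-3)·0 + 2·0 + 7·1) = (-3, 2, 7)
w2 = Sw1 = (9·(-3) + (-2)·2 + (-3)·7; (-2)·(-3) + 7·2 + 2·7; (-3)·(-3) + 2·2 + 7·7) = (-52, 34, 62)
w3 = Sw2 = (-722, 466, 658)
w4 = Sw3 = (-9404, 6022, 7704)
Ratio at component: -9404 / -722 = 13.0249

13.0249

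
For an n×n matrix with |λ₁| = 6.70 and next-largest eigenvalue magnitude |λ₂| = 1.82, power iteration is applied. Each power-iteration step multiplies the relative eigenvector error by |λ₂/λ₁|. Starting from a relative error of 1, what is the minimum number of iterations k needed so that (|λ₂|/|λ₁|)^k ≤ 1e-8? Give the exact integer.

15

|λ₂/λ₁| = 1.82/6.70 = 0.27164
Need k ≥ ln(1e-8) / ln(0.27164) = -18.4207 / -1.3033 ≈ 14.134
Smallest integer k satisfying the bound: 15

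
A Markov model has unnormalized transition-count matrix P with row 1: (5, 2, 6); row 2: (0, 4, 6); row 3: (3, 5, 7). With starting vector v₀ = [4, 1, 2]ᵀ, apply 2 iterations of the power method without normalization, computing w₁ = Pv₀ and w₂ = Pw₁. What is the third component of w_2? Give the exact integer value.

399

w1 = Pv₀ = (34, 16, 31)
w2 = Pw1 = (388, 250, 399)
The requested component of w2 is 399.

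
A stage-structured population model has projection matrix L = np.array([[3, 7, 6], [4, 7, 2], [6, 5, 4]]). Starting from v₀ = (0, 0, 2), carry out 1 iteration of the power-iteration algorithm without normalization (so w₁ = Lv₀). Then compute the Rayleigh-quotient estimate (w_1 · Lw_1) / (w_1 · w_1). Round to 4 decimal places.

w1 = Lv₀ = (12, 4, 8)
Lw1 = (112, 92, 124)
w1·Lw1 = 12·112 + 4·92 + 8·124 = 2704; w1·w1 = 12·12 + 4·4 + 8·8 = 224
λ ≈ 2704/224 = 12.0714

λ ≈ 12.0714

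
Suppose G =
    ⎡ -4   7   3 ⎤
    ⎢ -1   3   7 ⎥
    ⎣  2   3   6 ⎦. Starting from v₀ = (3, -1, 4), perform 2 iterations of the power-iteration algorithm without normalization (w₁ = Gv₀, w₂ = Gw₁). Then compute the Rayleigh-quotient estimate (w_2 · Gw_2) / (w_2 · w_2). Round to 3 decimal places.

λ ≈ 7.949

w1 = Gv₀ = (-7, 22, 27)
w2 = Gw1 = (263, 262, 214)
Gw2 = (1424, 2021, 2596)
w2·Gw2 = 263·1424 + 262·2021 + 214·2596 = 1459558; w2·w2 = 263·263 + 262·262 + 214·214 = 183609
λ ≈ 1459558/183609 = 7.949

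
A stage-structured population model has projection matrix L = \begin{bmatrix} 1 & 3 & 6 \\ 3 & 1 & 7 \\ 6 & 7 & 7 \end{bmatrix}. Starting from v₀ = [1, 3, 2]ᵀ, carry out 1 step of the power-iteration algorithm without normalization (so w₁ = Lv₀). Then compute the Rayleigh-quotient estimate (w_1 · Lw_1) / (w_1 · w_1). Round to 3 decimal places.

w1 = Lv₀ = (22, 20, 41)
Lw1 = (328, 373, 559)
w1·Lw1 = 22·328 + 20·373 + 41·559 = 37595; w1·w1 = 22·22 + 20·20 + 41·41 = 2565
λ ≈ 37595/2565 = 14.657

λ ≈ 14.657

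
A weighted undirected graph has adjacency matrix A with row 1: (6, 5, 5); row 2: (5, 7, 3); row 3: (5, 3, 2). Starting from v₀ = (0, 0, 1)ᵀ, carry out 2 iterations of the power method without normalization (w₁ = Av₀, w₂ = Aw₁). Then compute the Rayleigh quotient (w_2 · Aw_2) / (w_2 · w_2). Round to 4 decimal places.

14.1255

w1 = Av₀ = (6·0 + 5·0 + 5·1; 5·0 + 7·0 + 3·1; 5·0 + 3·0 + 2·1) = (5, 3, 2)
w2 = Aw1 = (6·5 + 5·3 + 5·2; 5·5 + 7·3 + 3·2; 5·5 + 3·3 + 2·2) = (55, 52, 38)
Aw2 = (780, 753, 507)
w2·Aw2 = 55·780 + 52·753 + 38·507 = 101322; w2·w2 = 55·55 + 52·52 + 38·38 = 7173
λ ≈ 101322/7173 = 14.1255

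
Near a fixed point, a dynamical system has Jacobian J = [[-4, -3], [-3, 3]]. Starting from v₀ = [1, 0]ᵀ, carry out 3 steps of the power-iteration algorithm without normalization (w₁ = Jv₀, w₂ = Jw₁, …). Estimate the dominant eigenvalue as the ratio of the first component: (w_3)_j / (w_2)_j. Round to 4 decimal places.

-4.3600

w1 = Jv₀ = (-4, -3)
w2 = Jw1 = (25, 3)
w3 = Jw2 = (-109, -66)
Ratio at component: -109 / 25 = -4.3600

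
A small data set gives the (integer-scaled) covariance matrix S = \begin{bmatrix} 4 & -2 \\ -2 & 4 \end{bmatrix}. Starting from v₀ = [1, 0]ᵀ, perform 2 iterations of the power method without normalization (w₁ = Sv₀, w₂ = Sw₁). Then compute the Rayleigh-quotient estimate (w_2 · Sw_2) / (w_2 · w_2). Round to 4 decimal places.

w1 = Sv₀ = (4·1 + (-2)·0; (-2)·1 + 4·0) = (4, -2)
w2 = Sw1 = (4·4 + (-2)·(-2); (-2)·4 + 4·(-2)) = (20, -16)
Sw2 = (112, -104)
w2·Sw2 = 20·112 + (-16)·(-104) = 3904; w2·w2 = 20·20 + (-16)·(-16) = 656
λ ≈ 3904/656 = 5.9512

5.9512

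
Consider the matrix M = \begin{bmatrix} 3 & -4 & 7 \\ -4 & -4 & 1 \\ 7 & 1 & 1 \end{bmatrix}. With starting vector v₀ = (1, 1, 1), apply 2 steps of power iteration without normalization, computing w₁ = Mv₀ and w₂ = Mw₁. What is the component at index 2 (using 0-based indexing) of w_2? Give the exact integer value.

44

w1 = Mv₀ = (3·1 + (-4)·1 + 7·1; (-4)·1 + (-4)·1 + 1·1; 7·1 + 1·1 + 1·1) = (6, -7, 9)
w2 = Mw1 = (3·6 + (-4)·(-7) + 7·9; (-4)·6 + (-4)·(-7) + 1·9; 7·6 + 1·(-7) + 1·9) = (109, 13, 44)
The requested component of w2 is 44.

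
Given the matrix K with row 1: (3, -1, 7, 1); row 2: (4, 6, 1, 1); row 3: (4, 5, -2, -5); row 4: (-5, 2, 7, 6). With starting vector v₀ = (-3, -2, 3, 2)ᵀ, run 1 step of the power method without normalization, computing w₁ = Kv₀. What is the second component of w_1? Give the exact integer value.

w1 = Kv₀ = (3·(-3) + (-1)·(-2) + 7·3 + 1·2; 4·(-3) + 6·(-2) + 1·3 + 1·2; 4·(-3) + 5·(-2) + (-2)·3 + (-5)·2; (-5)·(-3) + 2·(-2) + 7·3 + 6·2) = (16, -19, -38, 44)
The requested component of w1 is -19.

-19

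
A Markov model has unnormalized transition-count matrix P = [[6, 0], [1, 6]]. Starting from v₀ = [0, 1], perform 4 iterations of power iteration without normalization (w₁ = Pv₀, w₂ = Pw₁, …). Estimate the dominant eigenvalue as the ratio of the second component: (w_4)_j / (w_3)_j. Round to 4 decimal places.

λ ≈ 6.0000

w1 = Pv₀ = (6·0 + 0·1; 1·0 + 6·1) = (0, 6)
w2 = Pw1 = (6·0 + 0·6; 1·0 + 6·6) = (0, 36)
w3 = Pw2 = (0, 216)
w4 = Pw3 = (0, 1296)
Ratio at component: 1296 / 216 = 6.0000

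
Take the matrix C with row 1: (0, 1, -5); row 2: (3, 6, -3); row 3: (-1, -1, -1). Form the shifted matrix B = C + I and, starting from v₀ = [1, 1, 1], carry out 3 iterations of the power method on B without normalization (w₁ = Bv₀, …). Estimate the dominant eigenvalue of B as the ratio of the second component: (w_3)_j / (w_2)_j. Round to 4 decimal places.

μ ≈ 8.1739

B = C + I has rows (1, 1, -5); (3, 7, -3); (-1, -1, 0)
w1 = Bv₀ = (1·1 + 1·1 + (-5)·1; 3·1 + 7·1 + (-3)·1; (-1)·1 + (-1)·1 + 0·1) = (-3, 7, -2)
w2 = Bw1 = (1·(-3) + 1·7 + (-5)·(-2); 3·(-3) + 7·7 + (-3)·(-2); (-1)·(-3) + (-1)·7 + 0·(-2)) = (14, 46, -4)
w3 = Bw2 = (80, 376, -60)
Ratio: 376/46 = 8.1739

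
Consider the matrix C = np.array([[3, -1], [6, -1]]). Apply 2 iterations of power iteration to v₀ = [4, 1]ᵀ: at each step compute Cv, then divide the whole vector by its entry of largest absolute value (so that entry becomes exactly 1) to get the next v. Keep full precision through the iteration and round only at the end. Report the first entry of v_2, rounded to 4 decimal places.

Cv0 = (11.00000, 23.00000); divide by 23.00000 → v1 = (0.47826, 1.00000)
Cv1 = (0.43478, 1.86957); divide by 1.86957 → v2 = (0.23256, 1.00000)
Requested entry of v2: 10/43 = 0.2326

0.2326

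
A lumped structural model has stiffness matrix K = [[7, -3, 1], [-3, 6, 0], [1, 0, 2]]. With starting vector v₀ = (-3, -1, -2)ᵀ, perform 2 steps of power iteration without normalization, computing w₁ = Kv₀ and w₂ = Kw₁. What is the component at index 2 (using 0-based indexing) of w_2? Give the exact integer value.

w1 = Kv₀ = (7·(-3) + (-3)·(-1) + 1·(-2); (-3)·(-3) + 6·(-1) + 0·(-2); 1·(-3) + 0·(-1) + 2·(-2)) = (-20, 3, -7)
w2 = Kw1 = (7·(-20) + (-3)·3 + 1·(-7); (-3)·(-20) + 6·3 + 0·(-7); 1·(-20) + 0·3 + 2·(-7)) = (-156, 78, -34)
The requested component of w2 is -34.

-34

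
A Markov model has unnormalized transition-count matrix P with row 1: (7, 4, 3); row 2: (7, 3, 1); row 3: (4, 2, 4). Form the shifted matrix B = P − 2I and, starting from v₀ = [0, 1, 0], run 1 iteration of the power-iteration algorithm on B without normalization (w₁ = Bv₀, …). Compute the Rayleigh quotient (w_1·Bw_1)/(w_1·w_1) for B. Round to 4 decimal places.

μ ≈ 9.2857

B = P − 2I has rows (5, 4, 3); (7, 1, 1); (4, 2, 2)
w1 = Bv₀ = (5·0 + 4·1 + 3·0; 7·0 + 1·1 + 1·0; 4·0 + 2·1 + 2·0) = (4, 1, 2)
Bw1 = (30, 31, 22)
w1·Bw1 = 195; w1·w1 = 21; μ ≈ 195/21 = 9.2857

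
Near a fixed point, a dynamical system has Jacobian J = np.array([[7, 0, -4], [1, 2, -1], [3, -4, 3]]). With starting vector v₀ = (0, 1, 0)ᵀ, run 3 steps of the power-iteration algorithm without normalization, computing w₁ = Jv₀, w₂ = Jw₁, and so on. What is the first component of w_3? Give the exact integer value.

w1 = Jv₀ = (0, 2, -4)
w2 = Jw1 = (16, 8, -20)
w3 = Jw2 = (192, 52, -44)
The requested component of w3 is 192.

192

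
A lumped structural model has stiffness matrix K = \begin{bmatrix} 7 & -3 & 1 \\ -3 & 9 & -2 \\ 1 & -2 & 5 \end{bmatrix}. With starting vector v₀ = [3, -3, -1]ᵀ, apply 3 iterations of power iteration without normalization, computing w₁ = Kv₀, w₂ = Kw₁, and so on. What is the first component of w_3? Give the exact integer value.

w1 = Kv₀ = (29, -34, 4)
w2 = Kw1 = (309, -401, 117)
w3 = Kw2 = (3483, -4770, 1696)
The requested component of w3 is 3483.

3483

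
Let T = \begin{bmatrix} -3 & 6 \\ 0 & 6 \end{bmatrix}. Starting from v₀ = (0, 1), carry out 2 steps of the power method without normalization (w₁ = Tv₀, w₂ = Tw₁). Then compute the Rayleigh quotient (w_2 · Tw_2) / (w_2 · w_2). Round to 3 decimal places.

λ ≈ 6.600

w1 = Tv₀ = ((-3)·0 + 6·1; 0·0 + 6·1) = (6, 6)
w2 = Tw1 = ((-3)·6 + 6·6; 0·6 + 6·6) = (18, 36)
Tw2 = (162, 216)
w2·Tw2 = 18·162 + 36·216 = 10692; w2·w2 = 18·18 + 36·36 = 1620
λ ≈ 10692/1620 = 6.600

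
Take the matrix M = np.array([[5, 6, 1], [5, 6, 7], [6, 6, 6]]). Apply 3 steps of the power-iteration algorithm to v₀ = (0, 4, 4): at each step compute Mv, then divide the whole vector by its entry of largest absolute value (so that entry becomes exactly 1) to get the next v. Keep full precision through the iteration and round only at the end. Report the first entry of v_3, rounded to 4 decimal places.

0.6344

Mv0 = (28.00000, 52.00000, 48.00000); divide by 52.00000 → v1 = (0.53846, 1.00000, 0.92308)
Mv1 = (9.61538, 15.15385, 14.76923); divide by 15.15385 → v2 = (0.63452, 1.00000, 0.97462)
Mv2 = (10.14721, 15.99492, 15.65482); divide by 15.99492 → v3 = (0.63440, 1.00000, 0.97874)
Requested entry of v3: 7996/12604 = 0.6344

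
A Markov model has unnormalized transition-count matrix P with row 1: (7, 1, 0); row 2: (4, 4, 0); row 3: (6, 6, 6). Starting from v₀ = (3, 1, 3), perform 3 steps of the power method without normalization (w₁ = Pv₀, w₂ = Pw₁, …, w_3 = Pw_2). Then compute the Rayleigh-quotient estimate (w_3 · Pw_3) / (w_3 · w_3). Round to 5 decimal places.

λ ≈ 9.12073

w1 = Pv₀ = (22, 16, 42)
w2 = Pw1 = (170, 152, 480)
w3 = Pw2 = (1342, 1288, 4812)
Pw3 = (10682, 10520, 44652)
w3·Pw3 = 1342·10682 + 1288·10520 + 4812·44652 = 242750428; w3·w3 = 1342·1342 + 1288·1288 + 4812·4812 = 26615252
λ ≈ 242750428/26615252 = 9.12073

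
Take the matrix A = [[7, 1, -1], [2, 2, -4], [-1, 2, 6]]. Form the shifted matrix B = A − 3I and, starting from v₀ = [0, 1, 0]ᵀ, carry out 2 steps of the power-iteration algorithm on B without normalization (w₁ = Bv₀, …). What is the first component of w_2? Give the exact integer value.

B = A − 3I has rows (4, 1, -1); (2, -1, -4); (-1, 2, 3)
w1 = Bv₀ = (4·0 + 1·1 + (-1)·0; 2·0 + (-1)·1 + (-4)·0; (-1)·0 + 2·1 + 3·0) = (1, -1, 2)
w2 = Bw1 = (4·1 + 1·(-1) + (-1)·2; 2·1 + (-1)·(-1) + (-4)·2; (-1)·1 + 2·(-1) + 3·2) = (1, -5, 3)
Requested component of w2: 1

1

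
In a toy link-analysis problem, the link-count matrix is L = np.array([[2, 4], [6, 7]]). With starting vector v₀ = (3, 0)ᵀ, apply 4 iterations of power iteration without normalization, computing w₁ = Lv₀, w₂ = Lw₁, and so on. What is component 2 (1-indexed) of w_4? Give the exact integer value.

w1 = Lv₀ = (2·3 + 4·0; 6·3 + 7·0) = (6, 18)
w2 = Lw1 = (2·6 + 4·18; 6·6 + 7·18) = (84, 162)
w3 = Lw2 = (816, 1638)
w4 = Lw3 = (8184, 16362)
The requested component of w4 is 16362.

16362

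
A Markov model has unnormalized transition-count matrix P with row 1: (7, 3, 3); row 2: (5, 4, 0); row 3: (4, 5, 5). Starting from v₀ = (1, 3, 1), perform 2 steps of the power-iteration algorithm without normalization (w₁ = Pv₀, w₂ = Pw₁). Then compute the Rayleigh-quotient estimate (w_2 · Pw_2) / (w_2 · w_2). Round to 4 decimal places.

w1 = Pv₀ = (7·1 + 3·3 + 3·1; 5·1 + 4·3 + 0·1; 4·1 + 5·3 + 5·1) = (19, 17, 24)
w2 = Pw1 = (7·19 + 3·17 + 3·24; 5·19 + 4·17 + 0·24; 4·19 + 5·17 + 5·24) = (256, 163, 281)
Pw2 = (3124, 1932, 3244)
w2·Pw2 = 256·3124 + 163·1932 + 281·3244 = 2026224; w2·w2 = 256·256 + 163·163 + 281·281 = 171066
λ ≈ 2026224/171066 = 11.8447

11.8447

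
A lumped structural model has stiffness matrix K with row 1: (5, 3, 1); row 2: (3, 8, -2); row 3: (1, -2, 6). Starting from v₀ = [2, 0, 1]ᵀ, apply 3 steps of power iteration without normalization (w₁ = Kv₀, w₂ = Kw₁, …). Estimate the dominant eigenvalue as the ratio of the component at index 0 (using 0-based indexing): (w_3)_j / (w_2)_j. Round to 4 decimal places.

λ ≈ 7.6400

w1 = Kv₀ = (5·2 + 3·0 + 1·1; 3·2 + 8·0 + (-2)·1; 1·2 + (-2)·0 + 6·1) = (11, 4, 8)
w2 = Kw1 = (5·11 + 3·4 + 1·8; 3·11 + 8·4 + (-2)·8; 1·11 + (-2)·4 + 6·8) = (75, 49, 51)
w3 = Kw2 = (573, 515, 283)
Ratio at component: 573 / 75 = 7.6400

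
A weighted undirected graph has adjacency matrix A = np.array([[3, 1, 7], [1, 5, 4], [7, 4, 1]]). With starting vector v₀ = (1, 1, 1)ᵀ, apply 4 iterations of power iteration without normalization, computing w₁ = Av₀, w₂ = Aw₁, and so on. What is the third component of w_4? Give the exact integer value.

w1 = Av₀ = (3·1 + 1·1 + 7·1; 1·1 + 5·1 + 4·1; 7·1 + 4·1 + 1·1) = (11, 10, 12)
w2 = Aw1 = (3·11 + 1·10 + 7·12; 1·11 + 5·10 + 4·12; 7·11 + 4·10 + 1·12) = (127, 109, 129)
w3 = Aw2 = (1393, 1188, 1454)
w4 = Aw3 = (15545, 13149, 15957)
The requested component of w4 is 15957.

15957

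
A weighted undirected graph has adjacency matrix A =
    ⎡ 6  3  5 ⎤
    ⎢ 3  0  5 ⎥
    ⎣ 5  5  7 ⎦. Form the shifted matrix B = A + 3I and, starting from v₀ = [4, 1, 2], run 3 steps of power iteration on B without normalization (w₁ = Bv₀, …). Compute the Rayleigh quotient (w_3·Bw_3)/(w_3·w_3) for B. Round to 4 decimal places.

μ ≈ 16.8959

B = A + 3I has rows (9, 3, 5); (3, 3, 5); (5, 5, 10)
w1 = Bv₀ = (9·4 + 3·1 + 5·2; 3·4 + 3·1 + 5·2; 5·4 + 5·1 + 10·2) = (49, 25, 45)
w2 = Bw1 = (9·49 + 3·25 + 5·45; 3·49 + 3·25 + 5·45; 5·49 + 5·25 + 10·45) = (741, 447, 820)
w3 = Bw2 = (12110, 7664, 14140)
Bw3 = (202682, 130022, 240270)
w3·Bw3 = 6848385428; w3·w3 = 405328596; μ ≈ 6848385428/405328596 = 16.8959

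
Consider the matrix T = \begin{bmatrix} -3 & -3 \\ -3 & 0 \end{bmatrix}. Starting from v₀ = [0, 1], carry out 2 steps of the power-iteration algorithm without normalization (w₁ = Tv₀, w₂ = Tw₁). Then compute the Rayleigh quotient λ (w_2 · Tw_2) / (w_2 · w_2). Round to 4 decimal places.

-4.5000

w1 = Tv₀ = ((-3)·0 + (-3)·1; (-3)·0 + 0·1) = (-3, 0)
w2 = Tw1 = ((-3)·(-3) + (-3)·0; (-3)·(-3) + 0·0) = (9, 9)
Tw2 = (-54, -27)
w2·Tw2 = 9·(-54) + 9·(-27) = -729; w2·w2 = 9·9 + 9·9 = 162
λ ≈ -729/162 = -4.5000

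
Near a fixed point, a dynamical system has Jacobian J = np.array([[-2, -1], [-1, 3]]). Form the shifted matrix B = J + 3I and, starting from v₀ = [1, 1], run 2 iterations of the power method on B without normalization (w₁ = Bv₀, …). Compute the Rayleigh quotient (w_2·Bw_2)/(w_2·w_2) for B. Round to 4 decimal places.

μ ≈ 6.1892

B = J + 3I has rows (1, -1); (-1, 6)
w1 = Bv₀ = (1·1 + (-1)·1; (-1)·1 + 6·1) = (0, 5)
w2 = Bw1 = (1·0 + (-1)·5; (-1)·0 + 6·5) = (-5, 30)
Bw2 = (-35, 185)
w2·Bw2 = 5725; w2·w2 = 925; μ ≈ 5725/925 = 6.1892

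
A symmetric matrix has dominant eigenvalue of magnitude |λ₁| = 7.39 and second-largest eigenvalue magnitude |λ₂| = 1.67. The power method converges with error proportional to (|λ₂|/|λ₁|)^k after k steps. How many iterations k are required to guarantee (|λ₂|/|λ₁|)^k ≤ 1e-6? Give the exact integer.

10

|λ₂/λ₁| = 1.67/7.39 = 0.22598
Need k ≥ ln(1e-6) / ln(0.22598) = -13.8155 / -1.4873 ≈ 9.289
Smallest integer k satisfying the bound: 10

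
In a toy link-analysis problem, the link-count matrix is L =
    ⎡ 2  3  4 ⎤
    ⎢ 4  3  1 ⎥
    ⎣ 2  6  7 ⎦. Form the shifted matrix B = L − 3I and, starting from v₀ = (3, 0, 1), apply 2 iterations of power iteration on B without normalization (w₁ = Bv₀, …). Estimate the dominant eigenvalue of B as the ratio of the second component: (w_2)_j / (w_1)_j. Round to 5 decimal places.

B = L − 3I has rows (-1, 3, 4); (4, 0, 1); (2, 6, 4)
w1 = Bv₀ = ((-1)·3 + 3·0 + 4·1; 4·3 + 0·0 + 1·1; 2·3 + 6·0 + 4·1) = (1, 13, 10)
w2 = Bw1 = ((-1)·1 + 3·13 + 4·10; 4·1 + 0·13 + 1·10; 2·1 + 6·13 + 4·10) = (78, 14, 120)
Ratio: 14/13 = 1.07692

1.07692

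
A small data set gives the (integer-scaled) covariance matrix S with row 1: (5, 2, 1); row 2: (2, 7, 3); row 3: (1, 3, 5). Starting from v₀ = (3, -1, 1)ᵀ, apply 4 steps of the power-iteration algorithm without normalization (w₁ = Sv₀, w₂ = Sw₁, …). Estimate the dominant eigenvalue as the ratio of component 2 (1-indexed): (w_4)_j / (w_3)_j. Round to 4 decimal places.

w1 = Sv₀ = (5·3 + 2·(-1) + 1·1; 2·3 + 7·(-1) + 3·1; 1·3 + 3·(-1) + 5·1) = (14, 2, 5)
w2 = Sw1 = (5·14 + 2·2 + 1·5; 2·14 + 7·2 + 3·5; 1·14 + 3·2 + 5·5) = (79, 57, 45)
w3 = Sw2 = (554, 692, 475)
w4 = Sw3 = (4629, 7377, 5005)
Ratio at component: 7377 / 692 = 10.6604

λ ≈ 10.6604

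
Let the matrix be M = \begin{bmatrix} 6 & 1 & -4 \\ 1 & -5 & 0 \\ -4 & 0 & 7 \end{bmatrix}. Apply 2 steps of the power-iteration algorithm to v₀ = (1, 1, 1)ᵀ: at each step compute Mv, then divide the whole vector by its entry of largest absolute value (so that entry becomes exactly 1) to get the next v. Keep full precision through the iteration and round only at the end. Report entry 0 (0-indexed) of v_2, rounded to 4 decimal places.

Mv0 = (3.00000, -4.00000, 3.00000); divide by -4.00000 → v1 = (-0.75000, 1.00000, -0.75000)
Mv1 = (-0.50000, -5.75000, -2.25000); divide by -5.75000 → v2 = (0.08696, 1.00000, 0.39130)
Requested entry of v2: 2/23 = 0.0870

0.0870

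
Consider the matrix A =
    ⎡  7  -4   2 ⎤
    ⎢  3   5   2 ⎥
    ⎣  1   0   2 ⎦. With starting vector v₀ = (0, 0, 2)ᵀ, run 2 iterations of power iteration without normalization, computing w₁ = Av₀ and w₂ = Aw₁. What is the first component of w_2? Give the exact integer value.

w1 = Av₀ = (4, 4, 4)
w2 = Aw1 = (20, 40, 12)
The requested component of w2 is 20.

20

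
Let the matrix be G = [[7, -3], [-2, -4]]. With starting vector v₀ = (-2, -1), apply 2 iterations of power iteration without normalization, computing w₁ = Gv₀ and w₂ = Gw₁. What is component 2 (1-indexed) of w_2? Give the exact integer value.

-10

w1 = Gv₀ = (7·(-2) + (-3)·(-1); (-2)·(-2) + (-4)·(-1)) = (-11, 8)
w2 = Gw1 = (7·(-11) + (-3)·8; (-2)·(-11) + (-4)·8) = (-101, -10)
The requested component of w2 is -10.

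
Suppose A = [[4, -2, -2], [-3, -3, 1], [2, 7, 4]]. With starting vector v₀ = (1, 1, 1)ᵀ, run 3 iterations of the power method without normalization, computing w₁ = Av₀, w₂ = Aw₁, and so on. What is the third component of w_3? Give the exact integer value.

232

w1 = Av₀ = (4·1 + (-2)·1 + (-2)·1; (-3)·1 + (-3)·1 + 1·1; 2·1 + 7·1 + 4·1) = (0, -5, 13)
w2 = Aw1 = (4·0 + (-2)·(-5) + (-2)·13; (-3)·0 + (-3)·(-5) + 1·13; 2·0 + 7·(-5) + 4·13) = (-16, 28, 17)
w3 = Aw2 = (-154, -19, 232)
The requested component of w3 is 232.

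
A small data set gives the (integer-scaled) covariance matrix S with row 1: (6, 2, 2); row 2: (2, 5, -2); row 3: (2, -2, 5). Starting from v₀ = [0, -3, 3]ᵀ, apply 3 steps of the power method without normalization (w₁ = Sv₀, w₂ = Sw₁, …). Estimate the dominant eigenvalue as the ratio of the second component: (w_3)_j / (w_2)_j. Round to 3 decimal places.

w1 = Sv₀ = (6·0 + 2·(-3) + 2·3; 2·0 + 5·(-3) + (-2)·3; 2·0 + (-2)·(-3) + 5·3) = (0, -21, 21)
w2 = Sw1 = (6·0 + 2·(-21) + 2·21; 2·0 + 5·(-21) + (-2)·21; 2·0 + (-2)·(-21) + 5·21) = (0, -147, 147)
w3 = Sw2 = (0, -1029, 1029)
Ratio at component: -1029 / -147 = 7.000

λ ≈ 7.000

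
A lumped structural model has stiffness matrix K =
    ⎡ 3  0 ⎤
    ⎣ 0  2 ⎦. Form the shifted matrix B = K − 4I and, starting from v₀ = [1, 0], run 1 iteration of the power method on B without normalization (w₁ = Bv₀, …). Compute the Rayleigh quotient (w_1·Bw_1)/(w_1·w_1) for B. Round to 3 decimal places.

μ ≈ -1.000

B = K − 4I has rows (-1, 0); (0, -2)
w1 = Bv₀ = ((-1)·1 + 0·0; 0·1 + (-2)·0) = (-1, 0)
Bw1 = (1, 0)
w1·Bw1 = -1; w1·w1 = 1; μ ≈ -1/1 = -1.000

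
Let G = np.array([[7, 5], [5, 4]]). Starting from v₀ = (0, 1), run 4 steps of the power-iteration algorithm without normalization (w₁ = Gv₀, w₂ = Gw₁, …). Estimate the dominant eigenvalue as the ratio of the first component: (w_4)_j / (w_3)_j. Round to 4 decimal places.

w1 = Gv₀ = (5, 4)
w2 = Gw1 = (55, 41)
w3 = Gw2 = (590, 439)
w4 = Gw3 = (6325, 4706)
Ratio at component: 6325 / 590 = 10.7203

λ ≈ 10.7203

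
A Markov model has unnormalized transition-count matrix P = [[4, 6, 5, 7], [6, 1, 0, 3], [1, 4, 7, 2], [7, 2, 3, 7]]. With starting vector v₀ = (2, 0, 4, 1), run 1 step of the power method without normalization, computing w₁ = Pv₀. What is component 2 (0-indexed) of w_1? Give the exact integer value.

w1 = Pv₀ = (4·2 + 6·0 + 5·4 + 7·1; 6·2 + 1·0 + 0·4 + 3·1; 1·2 + 4·0 + 7·4 + 2·1; 7·2 + 2·0 + 3·4 + 7·1) = (35, 15, 32, 33)
The requested component of w1 is 32.

32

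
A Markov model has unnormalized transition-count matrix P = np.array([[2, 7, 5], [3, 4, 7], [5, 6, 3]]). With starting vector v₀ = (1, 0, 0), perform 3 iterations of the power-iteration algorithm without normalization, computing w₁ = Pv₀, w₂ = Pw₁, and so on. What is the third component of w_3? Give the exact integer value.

697

w1 = Pv₀ = (2, 3, 5)
w2 = Pw1 = (50, 53, 43)
w3 = Pw2 = (686, 663, 697)
The requested component of w3 is 697.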